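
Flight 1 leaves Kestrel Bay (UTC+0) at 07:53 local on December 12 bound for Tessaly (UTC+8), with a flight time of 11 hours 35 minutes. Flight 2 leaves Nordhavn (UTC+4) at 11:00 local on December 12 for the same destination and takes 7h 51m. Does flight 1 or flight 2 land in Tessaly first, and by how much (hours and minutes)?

the second, by 4 hours 37 minutes

Flight 1 departs at 07:53 UTC (Dec 12).
+11 hours and 35 minutes → arrive 19:28 UTC on Dec 12.
Flight 2 in UTC: 11:00 − 4:00 = 07:00 on Dec 12.
+7 hours and 51 minutes → arrive 14:51 UTC on Dec 12.
Flight 2 lands earlier by 4 hours 37 minutes.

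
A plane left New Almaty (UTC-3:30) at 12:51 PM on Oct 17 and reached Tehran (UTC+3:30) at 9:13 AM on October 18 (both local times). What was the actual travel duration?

Departure in UTC: 12:51 PM + 3:30 = 4:21 PM on Oct 17.
Arrival in UTC: 9:13 AM − 3:30 = 5:43 AM on Oct 18.
Elapsed = 5:43 AM − 4:21 PM (+1 day) = 13 hours 22 minutes.

13 hours 22 minutes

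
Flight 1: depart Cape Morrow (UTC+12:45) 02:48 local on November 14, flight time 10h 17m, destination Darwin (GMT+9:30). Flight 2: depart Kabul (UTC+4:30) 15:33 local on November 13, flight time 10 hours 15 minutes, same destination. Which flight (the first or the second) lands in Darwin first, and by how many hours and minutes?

the second, by 3 hours 2 minutes

Flight 1 in UTC: 02:48 − 12:45 = 14:03 on Nov 13.
+10 hours 17 minutes → arrive 00:20 UTC on Nov 14.
Flight 2 in UTC: 15:33 − 4:30 = 11:03 on Nov 13.
+10 hours 15 minutes → arrive 21:18 UTC on Nov 13.
Flight 2 lands earlier by 3 hours 2 minutes.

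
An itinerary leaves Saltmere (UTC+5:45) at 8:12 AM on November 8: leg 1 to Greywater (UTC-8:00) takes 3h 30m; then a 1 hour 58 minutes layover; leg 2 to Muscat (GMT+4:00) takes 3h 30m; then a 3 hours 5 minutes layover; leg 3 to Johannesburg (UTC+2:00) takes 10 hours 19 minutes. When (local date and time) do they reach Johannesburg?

2:49 AM on Nov 9

Convert departure to UTC: 8:12 AM − 5:45 = 2:27 AM UTC on Nov 8.
Add 3 hours and 30 minutes leg 1 → 5:57 AM UTC.
Add 1 hour 58 minutes layover in Greywater → 7:55 AM UTC.
Add 3 hours and 30 minutes leg 2 → 11:25 AM UTC.
Add 3 hours 5 minutes layover in Muscat → 2:30 PM UTC.
Add 10 hours and 19 minutes leg 3 → 12:49 AM UTC (Nov 9).
Johannesburg is UTC+2:00, so local arrival = 12:49 AM + 2:00 = 2:49 AM on Nov 9.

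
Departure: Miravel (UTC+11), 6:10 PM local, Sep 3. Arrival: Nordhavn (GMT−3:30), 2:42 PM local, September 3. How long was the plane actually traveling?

Departure in UTC: 6:10 PM − 11:00 = 7:10 AM on Sep 3.
Arrival in UTC: 2:42 PM + 3:30 = 6:12 PM on Sep 3.
Elapsed = 6:12 PM − 7:10 AM = 11 hours 2 minutes.

11 hours 2 minutes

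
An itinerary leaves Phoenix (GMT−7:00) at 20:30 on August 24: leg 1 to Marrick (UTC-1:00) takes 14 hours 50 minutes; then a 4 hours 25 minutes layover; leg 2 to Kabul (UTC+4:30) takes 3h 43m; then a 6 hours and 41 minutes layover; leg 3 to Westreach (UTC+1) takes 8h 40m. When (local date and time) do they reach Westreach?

Convert departure to UTC: 20:30 + 7:00 = 03:30 UTC on Aug 25.
Add 14 hours 50 minutes leg 1 → 18:20 UTC.
Add 4 hours and 25 minutes layover in Marrick → 22:45 UTC.
Add 3 hours and 43 minutes leg 2 → 02:28 UTC (Aug 26).
Add 6 hours and 41 minutes layover in Kabul → 09:09 UTC.
Add 8 hours and 40 minutes leg 3 → 17:49 UTC.
Westreach is UTC+1:00, so local arrival = 17:49 + 1:00 = 18:49 on Aug 26.

18:49 on Aug 26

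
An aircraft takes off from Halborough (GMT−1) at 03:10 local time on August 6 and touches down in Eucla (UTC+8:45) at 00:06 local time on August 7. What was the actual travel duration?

11 hours 11 minutes

Eucla is 9:45 ahead of Halborough.
Clock-face elapsed time (ignoring zones) is 20 hours 56 minutes.
Actual elapsed = 20 hours 56 minutes − 9:45 = 11 hours 11 minutes.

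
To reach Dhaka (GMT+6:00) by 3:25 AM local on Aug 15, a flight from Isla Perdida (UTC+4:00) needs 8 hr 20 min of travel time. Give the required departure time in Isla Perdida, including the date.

Target arrival in UTC: 3:25 AM − 6:00 = 9:25 PM on Aug 14.
Subtract 8 hours and 20 minutes → departure 1:05 PM UTC on Aug 14.
Isla Perdida is UTC+4:00: 1:05 PM + 4:00 = 5:05 PM on Aug 14.

5:05 PM on August 14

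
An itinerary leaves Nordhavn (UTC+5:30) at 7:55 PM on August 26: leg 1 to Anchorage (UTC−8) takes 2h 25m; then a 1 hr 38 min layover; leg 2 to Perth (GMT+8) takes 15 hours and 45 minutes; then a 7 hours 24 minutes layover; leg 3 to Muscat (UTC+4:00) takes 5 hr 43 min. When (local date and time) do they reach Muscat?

3:20 AM on August 28

Convert departure to UTC: 7:55 PM − 5:30 = 2:25 PM UTC on Aug 26.
Add 2 hours and 25 minutes leg 1 → 4:50 PM UTC.
Add 1 hour 38 minutes layover in Anchorage → 6:28 PM UTC.
Add 15 hours and 45 minutes leg 2 → 10:13 AM UTC (Aug 27).
Add 7 hours and 24 minutes layover in Perth → 5:37 PM UTC.
Add 5 hours 43 minutes leg 3 → 11:20 PM UTC.
Muscat is UTC+4:00, so local arrival = 11:20 PM + 4:00 = 3:20 AM on Aug 28.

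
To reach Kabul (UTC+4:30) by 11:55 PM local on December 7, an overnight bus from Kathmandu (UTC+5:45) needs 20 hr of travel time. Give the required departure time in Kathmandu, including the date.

5:10 AM on Dec 7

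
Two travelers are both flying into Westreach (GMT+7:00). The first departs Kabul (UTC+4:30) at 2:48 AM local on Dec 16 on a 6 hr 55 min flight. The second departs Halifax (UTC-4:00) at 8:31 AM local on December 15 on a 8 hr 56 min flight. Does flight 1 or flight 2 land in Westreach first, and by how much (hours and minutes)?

the second, by 7 hours 46 minutes

Flight 1 in UTC: 2:48 AM − 4:30 = 10:18 PM on Dec 15.
+6 hours 55 minutes → arrive 5:13 AM UTC on Dec 16.
Flight 2 in UTC: 8:31 AM + 4:00 = 12:31 PM on Dec 15.
+8 hours 56 minutes → arrive 9:27 PM UTC on Dec 15.
Flight 2 lands earlier by 7 hours 46 minutes.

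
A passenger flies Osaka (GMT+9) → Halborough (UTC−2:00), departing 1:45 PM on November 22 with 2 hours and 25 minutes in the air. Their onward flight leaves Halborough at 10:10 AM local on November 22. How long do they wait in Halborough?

5 hours

Convert departure to UTC: 1:45 PM − 9:00 = 4:45 AM UTC on Nov 22.
Add 2 hours and 25 minutes flight time → 7:10 AM UTC.
Halborough is UTC−2:00, so local arrival = 7:10 AM − 2:00 = 5:10 AM on Nov 22.
Layover = 10:10 AM − 5:10 AM = 5 hours.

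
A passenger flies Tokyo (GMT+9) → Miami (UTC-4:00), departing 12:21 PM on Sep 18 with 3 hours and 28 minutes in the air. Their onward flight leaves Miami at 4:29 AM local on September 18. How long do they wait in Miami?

Convert departure to UTC: 12:21 PM − 9:00 = 3:21 AM UTC on Sep 18.
Add 3 hours 28 minutes flight time → 6:49 AM UTC.
Miami is UTC−4:00, so local arrival = 6:49 AM − 4:00 = 2:49 AM on Sep 18.
Layover = 4:29 AM − 2:49 AM = 1 hour 40 minutes.

1 hour 40 minutes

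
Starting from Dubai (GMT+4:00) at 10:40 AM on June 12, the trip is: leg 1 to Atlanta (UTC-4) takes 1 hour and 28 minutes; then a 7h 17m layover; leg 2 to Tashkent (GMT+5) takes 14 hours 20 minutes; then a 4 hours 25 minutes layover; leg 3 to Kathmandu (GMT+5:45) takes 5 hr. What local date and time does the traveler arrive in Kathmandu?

8:55 PM on June 13

Convert departure to UTC: 10:40 AM − 4:00 = 6:40 AM UTC on Jun 12.
Add 1 hour and 28 minutes leg 1 → 8:08 AM UTC.
Add 7 hours and 17 minutes layover in Atlanta → 3:25 PM UTC.
Add 14 hours 20 minutes leg 2 → 5:45 AM UTC (Jun 13).
Add 4 hours 25 minutes layover in Tashkent → 10:10 AM UTC.
Add 5 hours leg 3 → 3:10 PM UTC.
Kathmandu is UTC+5:45, so local arrival = 3:10 PM + 5:45 = 8:55 PM on Jun 13.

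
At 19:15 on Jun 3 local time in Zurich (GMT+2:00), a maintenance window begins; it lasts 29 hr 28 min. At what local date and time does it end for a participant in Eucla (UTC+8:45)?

07:28 on June 5

Convert start to UTC: 19:15 − 2:00 = 17:15 UTC on Jun 3.
Add 29 hours 28 minutes duration → 22:43 UTC (Jun 4).
Eucla is UTC+8:45, so local end time = 22:43 + 8:45 = 07:28 on Jun 5.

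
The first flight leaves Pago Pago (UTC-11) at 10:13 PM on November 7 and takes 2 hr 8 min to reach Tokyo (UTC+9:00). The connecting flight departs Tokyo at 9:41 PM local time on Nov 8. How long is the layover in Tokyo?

1 hour 20 minutes

Convert departure to UTC: 10:13 PM + 11:00 = 9:13 AM UTC on Nov 8.
Add 2 hours and 8 minutes flight time → 11:21 AM UTC.
Tokyo is UTC+9:00, so local arrival = 11:21 AM + 9:00 = 8:21 PM on Nov 8.
Layover = 9:41 PM − 8:21 PM = 1 hour 20 minutes.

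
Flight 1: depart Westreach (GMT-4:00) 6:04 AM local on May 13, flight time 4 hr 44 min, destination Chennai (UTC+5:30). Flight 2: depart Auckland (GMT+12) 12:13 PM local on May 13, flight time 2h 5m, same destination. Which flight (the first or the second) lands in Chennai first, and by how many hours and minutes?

the second, by 12 hours 30 minutes

Flight 1 in UTC: 6:04 AM + 4:00 = 10:04 AM on May 13.
+4 hours 44 minutes → arrive 2:48 PM UTC on May 13.
Flight 2 in UTC: 12:13 PM − 12:00 = 12:13 AM on May 13.
+2 hours 5 minutes → arrive 2:18 AM UTC on May 13.
Flight 2 lands earlier by 12 hours 30 minutes.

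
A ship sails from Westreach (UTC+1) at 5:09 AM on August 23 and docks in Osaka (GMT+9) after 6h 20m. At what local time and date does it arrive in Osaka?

Osaka is 8:00 ahead of Westreach.
After 6 hours and 20 minutes it is 11:29 AM in Westreach.
Shift by the zone difference: 11:29 AM + 8:00 = 7:29 PM on Aug 23 in Osaka.

7:29 PM on August 23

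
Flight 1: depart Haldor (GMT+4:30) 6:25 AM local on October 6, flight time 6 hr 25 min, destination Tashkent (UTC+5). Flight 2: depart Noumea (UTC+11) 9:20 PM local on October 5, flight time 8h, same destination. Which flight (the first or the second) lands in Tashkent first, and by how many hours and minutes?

Flight 1 in UTC: 6:25 AM − 4:30 = 1:55 AM on Oct 6.
+6 hours and 25 minutes → arrive 8:20 AM UTC on Oct 6.
Flight 2 in UTC: 9:20 PM − 11:00 = 10:20 AM on Oct 5.
+8 hours → arrive 6:20 PM UTC on Oct 5.
Flight 2 lands earlier by 14 hours.

the second, by 14 hours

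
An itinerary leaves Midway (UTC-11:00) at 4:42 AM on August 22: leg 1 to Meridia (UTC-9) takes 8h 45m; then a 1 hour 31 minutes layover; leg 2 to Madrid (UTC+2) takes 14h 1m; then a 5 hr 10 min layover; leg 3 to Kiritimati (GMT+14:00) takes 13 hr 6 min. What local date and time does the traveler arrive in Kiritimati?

Convert departure to UTC: 4:42 AM + 11:00 = 3:42 PM UTC on Aug 22.
Add 8 hours 45 minutes leg 1 → 12:27 AM UTC (Aug 23).
Add 1 hour and 31 minutes layover in Meridia → 1:58 AM UTC.
Add 14 hours 1 minute leg 2 → 3:59 PM UTC.
Add 5 hours and 10 minutes layover in Madrid → 9:09 PM UTC.
Add 13 hours 6 minutes leg 3 → 10:15 AM UTC (Aug 24).
Kiritimati is UTC+14:00, so local arrival = 10:15 AM + 14:00 = 12:15 AM on Aug 25.

12:15 AM on Aug 25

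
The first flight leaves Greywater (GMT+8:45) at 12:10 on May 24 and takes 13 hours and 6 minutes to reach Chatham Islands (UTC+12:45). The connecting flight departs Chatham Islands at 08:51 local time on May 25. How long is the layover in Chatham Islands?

3 hours 35 minutes

Convert departure to UTC: 12:10 − 8:45 = 03:25 UTC on May 24.
Add 13 hours 6 minutes flight time → 16:31 UTC.
Chatham Islands is UTC+12:45, so local arrival = 16:31 + 12:45 = 05:16 on May 25.
Layover = 08:51 − 05:16 = 3 hours 35 minutes.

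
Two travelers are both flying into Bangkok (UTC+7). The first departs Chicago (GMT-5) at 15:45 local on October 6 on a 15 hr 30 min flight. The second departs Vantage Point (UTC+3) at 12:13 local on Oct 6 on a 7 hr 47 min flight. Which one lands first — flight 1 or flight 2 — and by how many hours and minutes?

the second, by 19 hours 15 minutes

Flight 1 in UTC: 15:45 + 5:00 = 20:45 on Oct 6.
+15 hours and 30 minutes → arrive 12:15 UTC on Oct 7.
Flight 2 in UTC: 12:13 − 3:00 = 09:13 on Oct 6.
+7 hours and 47 minutes → arrive 17:00 UTC on Oct 6.
Flight 2 lands earlier by 19 hours 15 minutes.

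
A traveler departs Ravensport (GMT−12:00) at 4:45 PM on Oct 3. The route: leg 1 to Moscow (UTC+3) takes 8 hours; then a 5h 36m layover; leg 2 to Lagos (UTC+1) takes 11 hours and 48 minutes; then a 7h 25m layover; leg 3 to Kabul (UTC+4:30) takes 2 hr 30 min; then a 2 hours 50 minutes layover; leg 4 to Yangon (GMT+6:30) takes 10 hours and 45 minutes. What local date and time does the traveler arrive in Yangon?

12:09 PM on Oct 6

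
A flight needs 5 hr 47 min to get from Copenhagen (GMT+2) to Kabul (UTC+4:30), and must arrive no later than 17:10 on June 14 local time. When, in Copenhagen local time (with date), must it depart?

08:53 on June 14

Target arrival in UTC: 17:10 − 4:30 = 12:40 on Jun 14.
Subtract 5 hours 47 minutes → departure 06:53 UTC on Jun 14.
Copenhagen is UTC+2:00: 06:53 + 2:00 = 08:53 on Jun 14.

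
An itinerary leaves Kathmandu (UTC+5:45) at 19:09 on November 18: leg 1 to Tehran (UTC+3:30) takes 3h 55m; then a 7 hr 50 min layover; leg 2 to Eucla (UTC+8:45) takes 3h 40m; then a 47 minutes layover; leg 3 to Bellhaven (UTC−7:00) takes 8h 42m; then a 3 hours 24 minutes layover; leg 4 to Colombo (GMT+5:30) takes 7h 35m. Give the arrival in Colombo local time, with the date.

06:47 on November 20

Convert departure to UTC: 19:09 − 5:45 = 13:24 UTC on Nov 18.
Add 3 hours 55 minutes leg 1 → 17:19 UTC.
Add 7 hours 50 minutes layover in Tehran → 01:09 UTC (Nov 19).
Add 3 hours and 40 minutes leg 2 → 04:49 UTC.
Add 47 minutes layover in Eucla → 05:36 UTC.
Add 8 hours 42 minutes leg 3 → 14:18 UTC.
Add 3 hours and 24 minutes layover in Bellhaven → 17:42 UTC.
Add 7 hours and 35 minutes leg 4 → 01:17 UTC (Nov 20).
Colombo is UTC+5:30, so local arrival = 01:17 + 5:30 = 06:47 on Nov 20.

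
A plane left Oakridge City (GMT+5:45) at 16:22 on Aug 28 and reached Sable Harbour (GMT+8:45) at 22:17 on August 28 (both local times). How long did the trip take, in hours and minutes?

Departure in UTC: 16:22 − 5:45 = 10:37 on Aug 28.
Arrival in UTC: 22:17 − 8:45 = 13:32 on Aug 28.
Elapsed = 13:32 − 10:37 = 2 hours 55 minutes.

2 hours 55 minutes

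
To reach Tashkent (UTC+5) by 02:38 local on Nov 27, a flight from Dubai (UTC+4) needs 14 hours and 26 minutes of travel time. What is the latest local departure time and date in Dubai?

11:12 on Nov 26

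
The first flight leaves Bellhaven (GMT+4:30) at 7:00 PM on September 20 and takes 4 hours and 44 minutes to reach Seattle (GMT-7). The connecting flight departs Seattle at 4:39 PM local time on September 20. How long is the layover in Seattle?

4 hours 25 minutes

Convert departure to UTC: 7:00 PM − 4:30 = 2:30 PM UTC on Sep 20.
Add 4 hours and 44 minutes flight time → 7:14 PM UTC.
Seattle is UTC−7:00, so local arrival = 7:14 PM − 7:00 = 12:14 PM on Sep 20.
Layover = 4:39 PM − 12:14 PM = 4 hours 25 minutes.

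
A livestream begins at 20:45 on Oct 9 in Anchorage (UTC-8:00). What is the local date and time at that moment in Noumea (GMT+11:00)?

15:45 on Oct 10

In UTC: 20:45 + 8:00 = 04:45 on Oct 10.
Noumea is UTC+11:00: 04:45 + 11:00 = 15:45 on Oct 10.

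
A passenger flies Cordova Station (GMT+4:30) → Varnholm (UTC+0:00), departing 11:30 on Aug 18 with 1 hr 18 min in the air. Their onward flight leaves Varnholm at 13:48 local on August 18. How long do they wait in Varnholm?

Convert departure to UTC: 11:30 − 4:30 = 07:00 UTC on Aug 18.
Add 1 hour 18 minutes flight time → 08:18 UTC.
Varnholm is UTC+0, so local arrival is the same: 08:18 on Aug 18.
Layover = 13:48 − 08:18 = 5 hours 30 minutes.

5 hours 30 minutes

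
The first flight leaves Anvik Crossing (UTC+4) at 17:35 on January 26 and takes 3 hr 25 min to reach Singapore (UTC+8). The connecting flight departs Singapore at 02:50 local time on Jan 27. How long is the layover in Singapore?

Convert departure to UTC: 17:35 − 4:00 = 13:35 UTC on Jan 26.
Add 3 hours 25 minutes flight time → 17:00 UTC.
Singapore is UTC+8:00, so local arrival = 17:00 + 8:00 = 01:00 on Jan 27.
Layover = 02:50 − 01:00 = 1 hour 50 minutes.

1 hour 50 minutes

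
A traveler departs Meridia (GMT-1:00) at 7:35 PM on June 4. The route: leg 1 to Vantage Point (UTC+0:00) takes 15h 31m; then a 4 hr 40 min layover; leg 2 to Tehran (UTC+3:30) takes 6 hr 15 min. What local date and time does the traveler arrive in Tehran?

Convert departure to UTC: 7:35 PM + 1:00 = 8:35 PM UTC on Jun 4.
Add 15 hours 31 minutes leg 1 → 12:06 PM UTC (Jun 5).
Add 4 hours 40 minutes layover in Vantage Point → 4:46 PM UTC.
Add 6 hours and 15 minutes leg 2 → 11:01 PM UTC.
Tehran is UTC+3:30, so local arrival = 11:01 PM + 3:30 = 2:31 AM on Jun 6.

2:31 AM on Jun 6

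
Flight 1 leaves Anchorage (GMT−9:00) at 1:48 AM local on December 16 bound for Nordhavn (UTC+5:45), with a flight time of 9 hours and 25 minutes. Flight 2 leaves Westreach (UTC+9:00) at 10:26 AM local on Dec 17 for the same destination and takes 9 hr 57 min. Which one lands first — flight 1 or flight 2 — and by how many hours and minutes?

the first, by 15 hours 10 minutes

Flight 1 in UTC: 1:48 AM + 9:00 = 10:48 AM on Dec 16.
+9 hours and 25 minutes → arrive 8:13 PM UTC on Dec 16.
Flight 2 in UTC: 10:26 AM − 9:00 = 1:26 AM on Dec 17.
+9 hours and 57 minutes → arrive 11:23 AM UTC on Dec 17.
Flight 1 lands earlier by 15 hours 10 minutes.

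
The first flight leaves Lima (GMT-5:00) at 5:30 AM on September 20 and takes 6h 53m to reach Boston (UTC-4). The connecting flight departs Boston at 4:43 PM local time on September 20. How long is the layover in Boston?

Convert departure to UTC: 5:30 AM + 5:00 = 10:30 AM UTC on Sep 20.
Add 6 hours 53 minutes flight time → 5:23 PM UTC.
Boston is UTC−4:00, so local arrival = 5:23 PM − 4:00 = 1:23 PM on Sep 20.
Layover = 4:43 PM − 1:23 PM = 3 hours 20 minutes.

3 hours 20 minutes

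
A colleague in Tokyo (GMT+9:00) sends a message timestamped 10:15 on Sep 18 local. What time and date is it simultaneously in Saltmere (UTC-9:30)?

15:45 on September 17

Saltmere is 18:30 behind Tokyo.
Shift by the zone difference: 10:15 − 18:30 = 15:45 on Sep 17 in Saltmere.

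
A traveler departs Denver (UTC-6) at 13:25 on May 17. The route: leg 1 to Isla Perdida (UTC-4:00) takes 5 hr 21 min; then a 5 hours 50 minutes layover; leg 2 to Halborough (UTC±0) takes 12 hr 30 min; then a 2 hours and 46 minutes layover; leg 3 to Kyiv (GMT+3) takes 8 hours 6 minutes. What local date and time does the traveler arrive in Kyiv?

08:58 on May 19

Convert departure to UTC: 13:25 + 6:00 = 19:25 UTC on May 17.
Add 5 hours 21 minutes leg 1 → 00:46 UTC (May 18).
Add 5 hours 50 minutes layover in Isla Perdida → 06:36 UTC.
Add 12 hours 30 minutes leg 2 → 19:06 UTC.
Add 2 hours and 46 minutes layover in Halborough → 21:52 UTC.
Add 8 hours and 6 minutes leg 3 → 05:58 UTC (May 19).
Kyiv is UTC+3:00, so local arrival = 05:58 + 3:00 = 08:58 on May 19.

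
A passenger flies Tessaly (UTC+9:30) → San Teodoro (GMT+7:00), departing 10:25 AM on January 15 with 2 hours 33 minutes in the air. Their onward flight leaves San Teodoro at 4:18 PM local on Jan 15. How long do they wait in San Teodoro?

Convert departure to UTC: 10:25 AM − 9:30 = 12:55 AM UTC on Jan 15.
Add 2 hours 33 minutes flight time → 3:28 AM UTC.
San Teodoro is UTC+7:00, so local arrival = 3:28 AM + 7:00 = 10:28 AM on Jan 15.
Layover = 4:18 PM − 10:28 AM = 5 hours 50 minutes.

5 hours 50 minutes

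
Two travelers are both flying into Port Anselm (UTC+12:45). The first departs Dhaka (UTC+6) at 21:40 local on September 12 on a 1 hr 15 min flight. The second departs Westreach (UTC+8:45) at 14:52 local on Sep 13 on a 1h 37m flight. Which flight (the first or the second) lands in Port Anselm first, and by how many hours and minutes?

the first, by 14 hours 49 minutes

Flight 1 in UTC: 21:40 − 6:00 = 15:40 on Sep 12.
+1 hour and 15 minutes → arrive 16:55 UTC on Sep 12.
Flight 2 in UTC: 14:52 − 8:45 = 06:07 on Sep 13.
+1 hour and 37 minutes → arrive 07:44 UTC on Sep 13.
Flight 1 lands earlier by 14 hours 49 minutes.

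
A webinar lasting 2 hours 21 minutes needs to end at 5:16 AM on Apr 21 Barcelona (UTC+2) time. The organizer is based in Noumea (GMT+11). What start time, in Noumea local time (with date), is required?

Target end time in UTC: 5:16 AM − 2:00 = 3:16 AM on Apr 21.
Subtract 2 hours and 21 minutes → start 12:55 AM UTC on Apr 21.
Noumea is UTC+11:00: 12:55 AM + 11:00 = 11:55 AM on Apr 21.

11:55 AM on April 21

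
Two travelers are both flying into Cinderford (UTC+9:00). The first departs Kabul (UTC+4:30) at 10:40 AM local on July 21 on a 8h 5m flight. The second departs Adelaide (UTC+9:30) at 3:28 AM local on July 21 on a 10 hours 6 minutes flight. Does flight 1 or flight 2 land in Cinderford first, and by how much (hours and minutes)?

the second, by 10 hours 11 minutes

Flight 1 in UTC: 10:40 AM − 4:30 = 6:10 AM on Jul 21.
+8 hours 5 minutes → arrive 2:15 PM UTC on Jul 21.
Flight 2 in UTC: 3:28 AM − 9:30 = 5:58 PM on Jul 20.
+10 hours and 6 minutes → arrive 4:04 AM UTC on Jul 21.
Flight 2 lands earlier by 10 hours 11 minutes.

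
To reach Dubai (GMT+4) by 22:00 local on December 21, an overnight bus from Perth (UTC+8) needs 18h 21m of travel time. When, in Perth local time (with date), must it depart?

07:39 on Dec 21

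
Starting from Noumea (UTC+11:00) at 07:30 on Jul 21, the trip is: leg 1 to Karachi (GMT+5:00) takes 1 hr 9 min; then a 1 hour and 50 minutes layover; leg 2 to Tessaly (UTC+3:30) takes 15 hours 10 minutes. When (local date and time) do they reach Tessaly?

Convert departure to UTC: 07:30 − 11:00 = 20:30 UTC on Jul 20.
Add 1 hour 9 minutes leg 1 → 21:39 UTC.
Add 1 hour 50 minutes layover in Karachi → 23:29 UTC.
Add 15 hours 10 minutes leg 2 → 14:39 UTC (Jul 21).
Tessaly is UTC+3:30, so local arrival = 14:39 + 3:30 = 18:09 on Jul 21.

18:09 on July 21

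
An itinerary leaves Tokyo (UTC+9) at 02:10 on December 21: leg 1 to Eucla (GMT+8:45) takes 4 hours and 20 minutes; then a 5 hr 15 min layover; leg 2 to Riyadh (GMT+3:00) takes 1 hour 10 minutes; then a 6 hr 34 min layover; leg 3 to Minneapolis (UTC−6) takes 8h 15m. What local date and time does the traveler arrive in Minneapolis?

Convert departure to UTC: 02:10 − 9:00 = 17:10 UTC on Dec 20.
Add 4 hours and 20 minutes leg 1 → 21:30 UTC.
Add 5 hours 15 minutes layover in Eucla → 02:45 UTC (Dec 21).
Add 1 hour 10 minutes leg 2 → 03:55 UTC.
Add 6 hours 34 minutes layover in Riyadh → 10:29 UTC.
Add 8 hours 15 minutes leg 3 → 18:44 UTC.
Minneapolis is UTC−6:00, so local arrival = 18:44 − 6:00 = 12:44 on Dec 21.

12:44 on December 21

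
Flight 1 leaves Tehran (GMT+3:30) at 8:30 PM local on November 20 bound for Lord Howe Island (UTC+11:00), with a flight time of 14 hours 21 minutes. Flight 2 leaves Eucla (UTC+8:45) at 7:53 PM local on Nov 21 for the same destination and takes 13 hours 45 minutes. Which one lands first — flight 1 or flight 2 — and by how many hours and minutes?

Flight 1 in UTC: 8:30 PM − 3:30 = 5:00 PM on Nov 20.
+14 hours and 21 minutes → arrive 7:21 AM UTC on Nov 21.
Flight 2 in UTC: 7:53 PM − 8:45 = 11:08 AM on Nov 21.
+13 hours 45 minutes → arrive 12:53 AM UTC on Nov 22.
Flight 1 lands earlier by 17 hours 32 minutes.

the first, by 17 hours 32 minutes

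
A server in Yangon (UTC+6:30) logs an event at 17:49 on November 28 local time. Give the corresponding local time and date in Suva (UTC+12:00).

23:19 on November 28

Suva is 5:30 ahead of Yangon.
Shift by the zone difference: 17:49 + 5:30 = 23:19 on Nov 28 in Suva.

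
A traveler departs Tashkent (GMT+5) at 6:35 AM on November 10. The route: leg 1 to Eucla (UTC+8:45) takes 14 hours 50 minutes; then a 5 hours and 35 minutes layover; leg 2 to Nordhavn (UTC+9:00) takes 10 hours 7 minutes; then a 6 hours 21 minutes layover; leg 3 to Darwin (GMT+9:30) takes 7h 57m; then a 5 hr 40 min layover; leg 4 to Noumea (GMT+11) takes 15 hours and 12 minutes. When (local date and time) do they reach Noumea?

6:17 AM on November 13

Convert departure to UTC: 6:35 AM − 5:00 = 1:35 AM UTC on Nov 10.
Add 14 hours 50 minutes leg 1 → 4:25 PM UTC.
Add 5 hours and 35 minutes layover in Eucla → 10:00 PM UTC.
Add 10 hours 7 minutes leg 2 → 8:07 AM UTC (Nov 11).
Add 6 hours 21 minutes layover in Nordhavn → 2:28 PM UTC.
Add 7 hours 57 minutes leg 3 → 10:25 PM UTC.
Add 5 hours and 40 minutes layover in Darwin → 4:05 AM UTC (Nov 12).
Add 15 hours 12 minutes leg 4 → 7:17 PM UTC.
Noumea is UTC+11:00, so local arrival = 7:17 PM + 11:00 = 6:17 AM on Nov 13.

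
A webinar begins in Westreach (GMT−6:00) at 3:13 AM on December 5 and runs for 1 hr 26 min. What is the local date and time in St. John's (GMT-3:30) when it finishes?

7:09 AM on Dec 5

Convert start to UTC: 3:13 AM + 6:00 = 9:13 AM UTC on Dec 5.
Add 1 hour 26 minutes duration → 10:39 AM UTC.
St. John's is UTC−3:30, so local end time = 10:39 AM − 3:30 = 7:09 AM on Dec 5.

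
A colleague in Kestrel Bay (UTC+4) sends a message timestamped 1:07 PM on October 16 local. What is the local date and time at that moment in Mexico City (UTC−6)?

Mexico City is 10:00 behind Kestrel Bay.
Shift by the zone difference: 1:07 PM − 10:00 = 3:07 AM on Oct 16 in Mexico City.

3:07 AM on October 16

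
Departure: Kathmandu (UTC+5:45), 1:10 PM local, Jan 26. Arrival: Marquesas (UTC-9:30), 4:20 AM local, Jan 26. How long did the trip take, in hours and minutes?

6 hours 25 minutes

Marquesas is 15:15 behind Kathmandu.
Clock-face elapsed time (ignoring zones) is −8 hours 50 minutes.
Actual elapsed = −8 hours 50 minutes + 15:15 = 6 hours 25 minutes.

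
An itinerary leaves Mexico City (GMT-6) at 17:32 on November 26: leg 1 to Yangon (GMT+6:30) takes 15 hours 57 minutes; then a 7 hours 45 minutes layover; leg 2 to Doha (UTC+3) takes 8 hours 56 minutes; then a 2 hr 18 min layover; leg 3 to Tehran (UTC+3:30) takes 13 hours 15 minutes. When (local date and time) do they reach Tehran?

03:13 on November 29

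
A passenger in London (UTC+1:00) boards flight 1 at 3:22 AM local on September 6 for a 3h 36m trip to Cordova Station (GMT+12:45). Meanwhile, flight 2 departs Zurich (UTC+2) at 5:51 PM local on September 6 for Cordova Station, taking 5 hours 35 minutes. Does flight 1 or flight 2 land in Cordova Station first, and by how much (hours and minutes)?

Flight 1 in UTC: 3:22 AM − 1:00 = 2:22 AM on Sep 6.
+3 hours 36 minutes → arrive 5:58 AM UTC on Sep 6.
Flight 2 in UTC: 5:51 PM − 2:00 = 3:51 PM on Sep 6.
+5 hours 35 minutes → arrive 9:26 PM UTC on Sep 6.
Flight 1 lands earlier by 15 hours 28 minutes.

the first, by 15 hours 28 minutes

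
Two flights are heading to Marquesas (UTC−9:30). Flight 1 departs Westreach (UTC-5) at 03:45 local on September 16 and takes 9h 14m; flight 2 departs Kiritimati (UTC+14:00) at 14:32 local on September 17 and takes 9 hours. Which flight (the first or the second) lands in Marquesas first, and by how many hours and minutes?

the first, by 15 hours 33 minutes

Flight 1 in UTC: 03:45 + 5:00 = 08:45 on Sep 16.
+9 hours 14 minutes → arrive 17:59 UTC on Sep 16.
Flight 2 in UTC: 14:32 − 14:00 = 00:32 on Sep 17.
+9 hours → arrive 09:32 UTC on Sep 17.
Flight 1 lands earlier by 15 hours 33 minutes.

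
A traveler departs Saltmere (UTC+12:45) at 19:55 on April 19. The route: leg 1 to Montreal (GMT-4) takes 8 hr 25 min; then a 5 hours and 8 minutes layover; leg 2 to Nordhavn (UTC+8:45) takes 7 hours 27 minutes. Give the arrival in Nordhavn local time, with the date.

12:55 on April 20

Convert departure to UTC: 19:55 − 12:45 = 07:10 UTC on Apr 19.
Add 8 hours 25 minutes leg 1 → 15:35 UTC.
Add 5 hours 8 minutes layover in Montreal → 20:43 UTC.
Add 7 hours and 27 minutes leg 2 → 04:10 UTC (Apr 20).
Nordhavn is UTC+8:45, so local arrival = 04:10 + 8:45 = 12:55 on Apr 20.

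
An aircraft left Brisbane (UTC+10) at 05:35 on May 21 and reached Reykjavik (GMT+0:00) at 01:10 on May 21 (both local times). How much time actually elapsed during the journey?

5 hours 35 minutes

Departure in UTC: 05:35 − 10:00 = 19:35 on May 20.
Arrival is already UTC: 01:10 on May 21.
Elapsed = 01:10 − 19:35 (+1 day) = 5 hours 35 minutes.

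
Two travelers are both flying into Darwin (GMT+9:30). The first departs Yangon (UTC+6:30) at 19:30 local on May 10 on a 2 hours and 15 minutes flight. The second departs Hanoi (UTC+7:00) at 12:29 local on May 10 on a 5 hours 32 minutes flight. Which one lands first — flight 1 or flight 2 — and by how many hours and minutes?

the second, by 4 hours 14 minutes

Flight 1 in UTC: 19:30 − 6:30 = 13:00 on May 10.
+2 hours 15 minutes → arrive 15:15 UTC on May 10.
Flight 2 in UTC: 12:29 − 7:00 = 05:29 on May 10.
+5 hours 32 minutes → arrive 11:01 UTC on May 10.
Flight 2 lands earlier by 4 hours 14 minutes.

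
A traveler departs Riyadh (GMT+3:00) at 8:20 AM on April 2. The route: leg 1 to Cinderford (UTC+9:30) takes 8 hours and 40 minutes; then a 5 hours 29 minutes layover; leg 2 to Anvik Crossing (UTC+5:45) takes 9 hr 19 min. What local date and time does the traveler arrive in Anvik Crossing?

10:33 AM on April 3

Convert departure to UTC: 8:20 AM − 3:00 = 5:20 AM UTC on Apr 2.
Add 8 hours 40 minutes leg 1 → 2:00 PM UTC.
Add 5 hours 29 minutes layover in Cinderford → 7:29 PM UTC.
Add 9 hours 19 minutes leg 2 → 4:48 AM UTC (Apr 3).
Anvik Crossing is UTC+5:45, so local arrival = 4:48 AM + 5:45 = 10:33 AM on Apr 3.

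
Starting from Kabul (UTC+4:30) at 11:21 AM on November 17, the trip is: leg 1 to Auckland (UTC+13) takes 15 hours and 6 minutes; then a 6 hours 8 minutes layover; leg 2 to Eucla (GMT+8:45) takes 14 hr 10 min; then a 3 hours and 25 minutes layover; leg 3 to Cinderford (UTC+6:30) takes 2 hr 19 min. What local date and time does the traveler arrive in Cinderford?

6:29 AM on November 19

Convert departure to UTC: 11:21 AM − 4:30 = 6:51 AM UTC on Nov 17.
Add 15 hours 6 minutes leg 1 → 9:57 PM UTC.
Add 6 hours 8 minutes layover in Auckland → 4:05 AM UTC (Nov 18).
Add 14 hours 10 minutes leg 2 → 6:15 PM UTC.
Add 3 hours 25 minutes layover in Eucla → 9:40 PM UTC.
Add 2 hours and 19 minutes leg 3 → 11:59 PM UTC.
Cinderford is UTC+6:30, so local arrival = 11:59 PM + 6:30 = 6:29 AM on Nov 19.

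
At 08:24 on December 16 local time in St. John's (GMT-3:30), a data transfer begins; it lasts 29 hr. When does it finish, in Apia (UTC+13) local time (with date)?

05:54 on December 18

Convert start to UTC: 08:24 + 3:30 = 11:54 UTC on Dec 16.
Add 29 hours duration → 16:54 UTC (Dec 17).
Apia is UTC+13:00, so local end time = 16:54 + 13:00 = 05:54 on Dec 18.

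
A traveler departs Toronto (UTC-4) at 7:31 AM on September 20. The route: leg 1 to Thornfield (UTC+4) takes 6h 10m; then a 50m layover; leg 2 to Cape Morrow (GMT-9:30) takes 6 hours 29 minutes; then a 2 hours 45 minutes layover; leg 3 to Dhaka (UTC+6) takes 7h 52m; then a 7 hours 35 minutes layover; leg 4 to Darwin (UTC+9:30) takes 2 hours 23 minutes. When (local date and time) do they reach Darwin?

Convert departure to UTC: 7:31 AM + 4:00 = 11:31 AM UTC on Sep 20.
Add 6 hours 10 minutes leg 1 → 5:41 PM UTC.
Add 50 minutes layover in Thornfield → 6:31 PM UTC.
Add 6 hours and 29 minutes leg 2 → 1:00 AM UTC (Sep 21).
Add 2 hours 45 minutes layover in Cape Morrow → 3:45 AM UTC.
Add 7 hours and 52 minutes leg 3 → 11:37 AM UTC.
Add 7 hours and 35 minutes layover in Dhaka → 7:12 PM UTC.
Add 2 hours and 23 minutes leg 4 → 9:35 PM UTC.
Darwin is UTC+9:30, so local arrival = 9:35 PM + 9:30 = 7:05 AM on Sep 22.

7:05 AM on Sep 22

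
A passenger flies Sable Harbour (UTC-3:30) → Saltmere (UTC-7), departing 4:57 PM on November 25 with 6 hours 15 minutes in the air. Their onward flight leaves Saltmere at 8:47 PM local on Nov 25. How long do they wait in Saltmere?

1 hour 5 minutes

Convert departure to UTC: 4:57 PM + 3:30 = 8:27 PM UTC on Nov 25.
Add 6 hours and 15 minutes flight time → 2:42 AM UTC (Nov 26).
Saltmere is UTC−7:00, so local arrival = 2:42 AM − 7:00 = 7:42 PM on Nov 25.
Layover = 8:47 PM − 7:42 PM = 1 hour 5 minutes.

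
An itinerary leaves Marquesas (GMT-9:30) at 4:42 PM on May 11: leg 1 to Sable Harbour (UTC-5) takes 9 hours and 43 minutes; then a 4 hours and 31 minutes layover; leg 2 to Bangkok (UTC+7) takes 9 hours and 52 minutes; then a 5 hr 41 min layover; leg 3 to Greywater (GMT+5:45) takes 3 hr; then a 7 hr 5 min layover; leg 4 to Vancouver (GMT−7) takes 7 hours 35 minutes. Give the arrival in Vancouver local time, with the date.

6:39 PM on May 13

Convert departure to UTC: 4:42 PM + 9:30 = 2:12 AM UTC on May 12.
Add 9 hours 43 minutes leg 1 → 11:55 AM UTC.
Add 4 hours 31 minutes layover in Sable Harbour → 4:26 PM UTC.
Add 9 hours and 52 minutes leg 2 → 2:18 AM UTC (May 13).
Add 5 hours 41 minutes layover in Bangkok → 7:59 AM UTC.
Add 3 hours leg 3 → 10:59 AM UTC.
Add 7 hours and 5 minutes layover in Greywater → 6:04 PM UTC.
Add 7 hours 35 minutes leg 4 → 1:39 AM UTC (May 14).
Vancouver is UTC−7:00, so local arrival = 1:39 AM − 7:00 = 6:39 PM on May 13.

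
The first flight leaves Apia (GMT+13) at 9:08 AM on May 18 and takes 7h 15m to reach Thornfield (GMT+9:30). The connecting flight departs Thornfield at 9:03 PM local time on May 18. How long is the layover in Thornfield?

Convert departure to UTC: 9:08 AM − 13:00 = 8:08 PM UTC on May 17.
Add 7 hours 15 minutes flight time → 3:23 AM UTC (May 18).
Thornfield is UTC+9:30, so local arrival = 3:23 AM + 9:30 = 12:53 PM on May 18.
Layover = 9:03 PM − 12:53 PM = 8 hours 10 minutes.

8 hours 10 minutes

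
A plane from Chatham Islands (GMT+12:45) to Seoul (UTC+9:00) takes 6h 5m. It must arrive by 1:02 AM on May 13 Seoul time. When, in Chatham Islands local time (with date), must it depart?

Target arrival in UTC: 1:02 AM − 9:00 = 4:02 PM on May 12.
Subtract 6 hours and 5 minutes → departure 9:57 AM UTC on May 12.
Chatham Islands is UTC+12:45: 9:57 AM + 12:45 = 10:42 PM on May 12.

10:42 PM on May 12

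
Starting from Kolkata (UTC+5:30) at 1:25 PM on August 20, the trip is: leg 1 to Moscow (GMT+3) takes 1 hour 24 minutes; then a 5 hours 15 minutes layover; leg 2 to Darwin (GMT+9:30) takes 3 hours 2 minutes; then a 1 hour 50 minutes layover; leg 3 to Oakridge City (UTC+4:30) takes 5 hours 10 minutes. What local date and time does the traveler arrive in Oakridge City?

5:06 AM on August 21

Convert departure to UTC: 1:25 PM − 5:30 = 7:55 AM UTC on Aug 20.
Add 1 hour 24 minutes leg 1 → 9:19 AM UTC.
Add 5 hours 15 minutes layover in Moscow → 2:34 PM UTC.
Add 3 hours and 2 minutes leg 2 → 5:36 PM UTC.
Add 1 hour 50 minutes layover in Darwin → 7:26 PM UTC.
Add 5 hours and 10 minutes leg 3 → 12:36 AM UTC (Aug 21).
Oakridge City is UTC+4:30, so local arrival = 12:36 AM + 4:30 = 5:06 AM on Aug 21.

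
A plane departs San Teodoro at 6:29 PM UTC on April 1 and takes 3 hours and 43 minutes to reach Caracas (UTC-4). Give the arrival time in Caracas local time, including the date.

6:12 PM on April 1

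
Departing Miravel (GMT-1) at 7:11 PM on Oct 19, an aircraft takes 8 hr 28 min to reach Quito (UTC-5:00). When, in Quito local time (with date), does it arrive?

11:39 PM on October 19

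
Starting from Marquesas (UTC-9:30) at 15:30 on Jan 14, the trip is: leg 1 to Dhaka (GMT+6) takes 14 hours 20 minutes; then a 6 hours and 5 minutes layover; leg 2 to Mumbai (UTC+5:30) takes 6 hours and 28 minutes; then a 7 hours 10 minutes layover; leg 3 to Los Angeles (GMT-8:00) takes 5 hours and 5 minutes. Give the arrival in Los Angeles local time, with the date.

08:08 on January 16

Convert departure to UTC: 15:30 + 9:30 = 01:00 UTC on Jan 15.
Add 14 hours 20 minutes leg 1 → 15:20 UTC.
Add 6 hours and 5 minutes layover in Dhaka → 21:25 UTC.
Add 6 hours 28 minutes leg 2 → 03:53 UTC (Jan 16).
Add 7 hours and 10 minutes layover in Mumbai → 11:03 UTC.
Add 5 hours 5 minutes leg 3 → 16:08 UTC.
Los Angeles is UTC−8:00, so local arrival = 16:08 − 8:00 = 08:08 on Jan 16.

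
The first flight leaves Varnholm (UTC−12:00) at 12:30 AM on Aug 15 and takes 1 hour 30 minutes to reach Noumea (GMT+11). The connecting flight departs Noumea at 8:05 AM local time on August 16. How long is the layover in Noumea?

7 hours 5 minutes

Convert departure to UTC: 12:30 AM + 12:00 = 12:30 PM UTC on Aug 15.
Add 1 hour 30 minutes flight time → 2:00 PM UTC.
Noumea is UTC+11:00, so local arrival = 2:00 PM + 11:00 = 1:00 AM on Aug 16.
Layover = 8:05 AM − 1:00 AM = 7 hours 5 minutes.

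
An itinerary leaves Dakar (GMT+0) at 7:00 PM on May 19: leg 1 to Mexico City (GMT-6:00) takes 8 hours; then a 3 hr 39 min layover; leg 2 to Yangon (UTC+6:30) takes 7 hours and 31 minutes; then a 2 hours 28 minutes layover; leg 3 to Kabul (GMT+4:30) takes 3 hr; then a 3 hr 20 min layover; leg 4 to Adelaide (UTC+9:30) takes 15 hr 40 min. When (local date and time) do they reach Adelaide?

12:08 AM on May 22

Dakar is at UTC+0, so departure is already 7:00 PM UTC on May 19.
Add 8 hours leg 1 → 3:00 AM UTC (May 20).
Add 3 hours 39 minutes layover in Mexico City → 6:39 AM UTC.
Add 7 hours 31 minutes leg 2 → 2:10 PM UTC.
Add 2 hours and 28 minutes layover in Yangon → 4:38 PM UTC.
Add 3 hours leg 3 → 7:38 PM UTC.
Add 3 hours 20 minutes layover in Kabul → 10:58 PM UTC.
Add 15 hours and 40 minutes leg 4 → 2:38 PM UTC (May 21).
Adelaide is UTC+9:30, so local arrival = 2:38 PM + 9:30 = 12:08 AM on May 22.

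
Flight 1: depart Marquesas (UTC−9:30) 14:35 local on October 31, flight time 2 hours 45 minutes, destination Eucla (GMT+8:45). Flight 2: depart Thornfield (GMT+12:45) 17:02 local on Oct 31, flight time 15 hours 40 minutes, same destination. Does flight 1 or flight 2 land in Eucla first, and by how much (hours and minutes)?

the second, by 6 hours 53 minutes

Flight 1 in UTC: 14:35 + 9:30 = 00:05 on Nov 1.
+2 hours 45 minutes → arrive 02:50 UTC on Nov 1.
Flight 2 in UTC: 17:02 − 12:45 = 04:17 on Oct 31.
+15 hours 40 minutes → arrive 19:57 UTC on Oct 31.
Flight 2 lands earlier by 6 hours 53 minutes.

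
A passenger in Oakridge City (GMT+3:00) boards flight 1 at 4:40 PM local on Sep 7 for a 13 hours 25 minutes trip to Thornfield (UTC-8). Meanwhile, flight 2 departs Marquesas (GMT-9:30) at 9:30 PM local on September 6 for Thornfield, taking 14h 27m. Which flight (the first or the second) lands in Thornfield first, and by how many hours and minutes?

the second, by 5 hours 38 minutes

Flight 1 in UTC: 4:40 PM − 3:00 = 1:40 PM on Sep 7.
+13 hours 25 minutes → arrive 3:05 AM UTC on Sep 8.
Flight 2 in UTC: 9:30 PM + 9:30 = 7:00 AM on Sep 7.
+14 hours and 27 minutes → arrive 9:27 PM UTC on Sep 7.
Flight 2 lands earlier by 5 hours 38 minutes.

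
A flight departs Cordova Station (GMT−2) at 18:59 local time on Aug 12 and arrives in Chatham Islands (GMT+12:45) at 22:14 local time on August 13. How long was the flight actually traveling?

12 hours 30 minutes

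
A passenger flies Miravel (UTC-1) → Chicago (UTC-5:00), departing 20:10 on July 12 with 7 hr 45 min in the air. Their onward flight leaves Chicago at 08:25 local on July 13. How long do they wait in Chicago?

Convert departure to UTC: 20:10 + 1:00 = 21:10 UTC on Jul 12.
Add 7 hours and 45 minutes flight time → 04:55 UTC (Jul 13).
Chicago is UTC−5:00, so local arrival = 04:55 − 5:00 = 23:55 on Jul 12.
Layover = 08:25 − 23:55 (+1 day) = 8 hours 30 minutes.

8 hours 30 minutes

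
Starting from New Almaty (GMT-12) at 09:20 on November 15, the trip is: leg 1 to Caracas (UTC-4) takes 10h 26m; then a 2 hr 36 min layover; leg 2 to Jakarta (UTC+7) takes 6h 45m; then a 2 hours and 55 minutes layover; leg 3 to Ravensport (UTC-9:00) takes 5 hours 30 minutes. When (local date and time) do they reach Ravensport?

16:32 on Nov 16

Convert departure to UTC: 09:20 + 12:00 = 21:20 UTC on Nov 15.
Add 10 hours and 26 minutes leg 1 → 07:46 UTC (Nov 16).
Add 2 hours and 36 minutes layover in Caracas → 10:22 UTC.
Add 6 hours 45 minutes leg 2 → 17:07 UTC.
Add 2 hours 55 minutes layover in Jakarta → 20:02 UTC.
Add 5 hours 30 minutes leg 3 → 01:32 UTC (Nov 17).
Ravensport is UTC−9:00, so local arrival = 01:32 − 9:00 = 16:32 on Nov 16.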